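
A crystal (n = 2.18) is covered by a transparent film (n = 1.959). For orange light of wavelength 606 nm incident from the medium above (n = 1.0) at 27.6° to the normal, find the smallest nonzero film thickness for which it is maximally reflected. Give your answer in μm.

0.159 μm

Top surface (1.0 → 1.959): reflection off a higher-index medium gives a half-wave phase shift.
At the lower boundary (n = 1.959 to n = 2.18) the reflected ray undergoes a half-wave phase shift.
The two reflections carry the same phase change, so no net offset.
So the condition for constructive reflection is 2 n t cos θ_r = m λ.
Snell's law: 1.0 sin 27.6° = 1.959 sin θ_r → sin θ_r = 0.236, cos θ_r = 0.972.
Minimum nonzero at m = 1: t = λ / (2 n cos θ_r) = 606 / (2 × 1.959 × 0.972) = 159 nm.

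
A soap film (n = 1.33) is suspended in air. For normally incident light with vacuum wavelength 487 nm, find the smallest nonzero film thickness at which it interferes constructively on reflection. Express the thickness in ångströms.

915 Å

At the upper boundary (n = 1.0 to n = 1.33) the reflected ray undergoes a half-wave phase shift.
At the lower boundary (n = 1.33 to n = 1.0) the reflected ray undergoes no phase shift.
Net: one phase inversion between the two reflected rays.
So the condition for constructive reflection is 2 n t = (m + ½) λ.
Minimum at m = 0: t = λ / (4 n) = 487 / (4 × 1.33) = 91.5 nm.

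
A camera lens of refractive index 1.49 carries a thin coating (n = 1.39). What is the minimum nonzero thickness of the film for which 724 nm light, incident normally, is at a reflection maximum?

260 nm

Ray reflecting at the top interface goes from n = 1.0 toward n = 1.39: a half-wave phase shift.
Ray reflecting at the bottom interface goes from n = 1.39 toward n = 1.49: a half-wave phase shift.
Net: no relative phase inversion (both shifts match).
So the condition for constructive reflection is 2 n t = m λ.
Minimum nonzero at m = 1: t = λ / (2 n) = 724 / (2 × 1.39) = 260 nm.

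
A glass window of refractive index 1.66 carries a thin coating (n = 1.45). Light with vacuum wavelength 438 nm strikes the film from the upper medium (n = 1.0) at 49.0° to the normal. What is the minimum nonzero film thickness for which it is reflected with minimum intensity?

88.4 nm

Ray reflecting at the top interface goes from n = 1.0 toward n = 1.45: a half-wave phase shift.
Bottom surface (1.45 → 1.66): reflection off a higher-index medium gives a half-wave phase shift.
Zero or two π shifts → no net half-wave offset.
With no net inversion, destructive interference in reflection requires 2 n t cos θ_r = (m + ½) λ.
Snell's law: 1.0 sin 49.0° = 1.45 sin θ_r → sin θ_r = 0.520, cos θ_r = 0.854.
Minimum at m = 0: t = λ / (4 n cos θ_r) = 438 / (4 × 1.45 × 0.854) = 88.4 nm.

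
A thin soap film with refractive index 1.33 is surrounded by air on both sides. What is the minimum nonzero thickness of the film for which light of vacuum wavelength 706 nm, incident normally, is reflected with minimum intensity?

At the upper boundary (n = 1.0 to n = 1.33) the reflected ray undergoes a half-wave phase shift.
At the lower boundary (n = 1.33 to n = 1.0) the reflected ray undergoes no phase shift.
Net: one phase inversion between the two reflected rays.
With one net inversion, destructive interference in reflection requires 2 n t = m λ.
Minimum nonzero at m = 1: t = λ / (2 n) = 706 / (2 × 1.33) = 265 nm.

265 nm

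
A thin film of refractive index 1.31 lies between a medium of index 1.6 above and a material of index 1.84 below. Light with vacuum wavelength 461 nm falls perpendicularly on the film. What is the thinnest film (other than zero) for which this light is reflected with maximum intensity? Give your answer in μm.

0.0880 μm

Ray reflecting at the top interface goes from n = 1.6 toward n = 1.31: no phase shift.
Bottom surface (1.31 → 1.84): reflection off a higher-index medium gives a half-wave phase shift.
The two reflections differ by half a wavelength.
So the condition for constructive reflection is 2 n t = (m + ½) λ.
Minimum at m = 0: t = λ / (4 n) = 461 / (4 × 1.31) = 88.0 nm.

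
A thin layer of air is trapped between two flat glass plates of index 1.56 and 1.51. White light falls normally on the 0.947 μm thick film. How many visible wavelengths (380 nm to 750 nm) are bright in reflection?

2

Top surface (1.56 → 1.0): reflection off a lower-index medium gives no phase shift.
Ray reflecting at the bottom interface goes from n = 1.0 toward n = 1.51: a half-wave phase shift.
Exactly one π shift → a net half-wave offset.
For maximum reflection here: 2 n t = (m + ½) λ.
λ = 2 n t / (m + ½) = 1894 / (m + ½) nm.
m=2: 758 nm (IR); m=3: 541 nm (visible); m=4: 421 nm (visible); m=5: 344 nm (UV).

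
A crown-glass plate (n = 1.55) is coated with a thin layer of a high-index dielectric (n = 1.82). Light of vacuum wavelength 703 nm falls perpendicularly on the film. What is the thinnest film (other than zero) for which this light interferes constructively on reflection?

96.6 nm

Ray reflecting at the top interface goes from n = 1.0 toward n = 1.82: a half-wave phase shift.
At the lower boundary (n = 1.82 to n = 1.55) the reflected ray undergoes no phase shift.
Exactly one π shift → a net half-wave offset.
With one net inversion, constructive interference in reflection requires 2 n t = (m + ½) λ.
Minimum at m = 0: t = λ / (4 n) = 703 / (4 × 1.82) = 96.6 nm.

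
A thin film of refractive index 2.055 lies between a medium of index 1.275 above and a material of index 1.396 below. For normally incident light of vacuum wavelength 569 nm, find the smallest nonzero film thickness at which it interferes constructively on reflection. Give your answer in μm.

0.0692 μm

Ray reflecting at the top interface goes from n = 1.275 toward n = 2.055: a half-wave phase shift.
Bottom surface (2.055 → 1.396): reflection off a lower-index medium gives no phase shift.
Exactly one π shift → a net half-wave offset.
For maximum reflection here: 2 n t = (m + ½) λ.
Minimum at m = 0: t = λ / (4 n) = 569 / (4 × 2.055) = 69.2 nm.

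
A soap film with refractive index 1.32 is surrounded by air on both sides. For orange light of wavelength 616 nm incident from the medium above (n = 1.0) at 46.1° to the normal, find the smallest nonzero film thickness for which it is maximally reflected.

139 nm

Ray reflecting at the top interface goes from n = 1.0 toward n = 1.32: a half-wave phase shift.
Bottom surface (1.32 → 1.0): reflection off a lower-index medium gives no phase shift.
Exactly one π shift → a net half-wave offset.
For maximum reflection here: 2 n t cos θ_r = (m + ½) λ.
Snell's law: 1.0 sin 46.1° = 1.32 sin θ_r → sin θ_r = 0.546, cos θ_r = 0.838.
Minimum at m = 0: t = λ / (4 n cos θ_r) = 616 / (4 × 1.32 × 0.838) = 139 nm.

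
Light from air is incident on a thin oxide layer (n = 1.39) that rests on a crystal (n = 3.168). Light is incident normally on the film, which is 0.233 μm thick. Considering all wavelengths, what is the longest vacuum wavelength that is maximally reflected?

Top surface (1.0 → 1.39): reflection off a higher-index medium gives a half-wave phase shift.
At the lower boundary (n = 1.39 to n = 3.168) the reflected ray undergoes a half-wave phase shift.
Zero or two π shifts → no net half-wave offset.
So the condition for constructive reflection is 2 n t = m λ.
λ = 2 n t / m. The longest wavelength is m = 1: λ = 2 × 1.39 × 233 / 1.00 = 648 nm.

648 nm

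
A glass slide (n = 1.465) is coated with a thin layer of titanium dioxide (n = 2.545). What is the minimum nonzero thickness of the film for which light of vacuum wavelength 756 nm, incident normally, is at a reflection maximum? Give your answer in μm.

At the upper boundary (n = 1.0 to n = 2.545) the reflected ray undergoes a half-wave phase shift.
Ray reflecting at the bottom interface goes from n = 2.545 toward n = 1.465: no phase shift.
Net: one phase inversion between the two reflected rays.
For strong reflection here: 2 n t = (m + ½) λ.
Minimum at m = 0: t = λ / (4 n) = 756 / (4 × 2.545) = 74.3 nm.

0.0743 μm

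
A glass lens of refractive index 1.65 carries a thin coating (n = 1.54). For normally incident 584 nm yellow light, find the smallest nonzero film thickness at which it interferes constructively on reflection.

190 nm

Top surface (1.0 → 1.54): reflection off a higher-index medium gives a half-wave phase shift.
Bottom surface (1.54 → 1.65): reflection off a higher-index medium gives a half-wave phase shift.
Net: no relative phase inversion (both shifts match).
With no net inversion, constructive interference in reflection requires 2 n t = m λ.
Minimum nonzero at m = 1: t = λ / (2 n) = 584 / (2 × 1.54) = 190 nm.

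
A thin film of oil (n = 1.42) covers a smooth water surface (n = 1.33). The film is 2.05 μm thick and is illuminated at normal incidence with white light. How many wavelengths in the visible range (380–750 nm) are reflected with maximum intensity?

7

Top surface (1.0 → 1.42): reflection off a higher-index medium gives a half-wave phase shift.
Bottom surface (1.42 → 1.33): reflection off a lower-index medium gives no phase shift.
The two reflections differ by half a wavelength.
For strong reflection here: 2 n t = (m + ½) λ.
λ = 2 n t / (m + ½) = 5822 / (m + ½) nm.
m=7: 776 nm (IR); m=8: 685 nm (visible); m=9: 613 nm (visible); m=10: 554 nm (visible); m=11: 506 nm (visible); m=12: 466 nm (visible); m=13: 431 nm (visible); m=14: 402 nm (visible); m=15: 376 nm (UV).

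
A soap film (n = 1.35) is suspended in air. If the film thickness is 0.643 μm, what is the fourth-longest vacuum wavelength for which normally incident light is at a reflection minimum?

Ray reflecting at the top interface goes from n = 1.0 toward n = 1.35: a half-wave phase shift.
At the lower boundary (n = 1.35 to n = 1.0) the reflected ray undergoes no phase shift.
The two reflections differ by half a wavelength.
For weak reflection here: 2 n t = m λ.
λ = 2 n t / m. The fourth-longest wavelength is m = 4: λ = 2 × 1.35 × 643 / 4.00 = 434 nm.

434 nm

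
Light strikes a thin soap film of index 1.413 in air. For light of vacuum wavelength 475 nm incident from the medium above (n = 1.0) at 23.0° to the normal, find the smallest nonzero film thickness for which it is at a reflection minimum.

Ray reflecting at the top interface goes from n = 1.0 toward n = 1.413: a half-wave phase shift.
Ray reflecting at the bottom interface goes from n = 1.413 toward n = 1.0: no phase shift.
The two reflections differ by half a wavelength.
With one net inversion, destructive interference in reflection requires 2 n t cos θ_r = m λ.
Snell's law: 1.0 sin 23.0° = 1.413 sin θ_r → sin θ_r = 0.277, cos θ_r = 0.961.
Minimum nonzero at m = 1: t = λ / (2 n cos θ_r) = 475 / (2 × 1.413 × 0.961) = 175 nm.

175 nm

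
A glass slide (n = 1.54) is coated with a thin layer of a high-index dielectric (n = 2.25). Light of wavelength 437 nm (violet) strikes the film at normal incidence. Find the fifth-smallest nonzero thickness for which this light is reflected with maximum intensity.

At the upper boundary (n = 1.0 to n = 2.25) the reflected ray undergoes a half-wave phase shift.
At the lower boundary (n = 2.25 to n = 1.54) the reflected ray undergoes no phase shift.
The two reflections differ by half a wavelength.
With one net inversion, constructive interference in reflection requires 2 n t = (m + ½) λ.
The fifth-smallest nonzero thickness corresponds to m = 4: t = (m + ½) λ / (2 n) = 4.50 × 437 / (2 × 2.25) = 437 nm.

437 nm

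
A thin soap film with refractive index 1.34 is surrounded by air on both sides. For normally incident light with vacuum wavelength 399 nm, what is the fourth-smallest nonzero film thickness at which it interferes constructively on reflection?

521 nm

Top surface (1.0 → 1.34): reflection off a higher-index medium gives a half-wave phase shift.
Bottom surface (1.34 → 1.0): reflection off a lower-index medium gives no phase shift.
Net: one phase inversion between the two reflected rays.
For strong reflection here: 2 n t = (m + ½) λ.
The fourth-smallest nonzero thickness corresponds to m = 3: t = (m + ½) λ / (2 n) = 3.50 × 399 / (2 × 1.34) = 521 nm.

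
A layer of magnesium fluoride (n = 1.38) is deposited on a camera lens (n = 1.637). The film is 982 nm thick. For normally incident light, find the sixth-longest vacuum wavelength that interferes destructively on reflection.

493 nm

Top surface (1.0 → 1.38): reflection off a higher-index medium gives a half-wave phase shift.
Bottom surface (1.38 → 1.637): reflection off a higher-index medium gives a half-wave phase shift.
The two reflections carry the same phase change, so no net offset.
With no net inversion, destructive interference in reflection requires 2 n t = (m + ½) λ.
λ = 2 n t / (m + ½). The sixth-longest wavelength is m = 5: λ = 2 × 1.38 × 982 / 5.50 = 493 nm.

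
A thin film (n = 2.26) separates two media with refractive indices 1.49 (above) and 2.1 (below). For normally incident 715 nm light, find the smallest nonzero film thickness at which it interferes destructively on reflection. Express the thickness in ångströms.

Ray reflecting at the top interface goes from n = 1.49 toward n = 2.26: a half-wave phase shift.
At the lower boundary (n = 2.26 to n = 2.1) the reflected ray undergoes no phase shift.
Exactly one π shift → a net half-wave offset.
For minimum reflection here: 2 n t = m λ.
Minimum nonzero at m = 1: t = λ / (2 n) = 715 / (2 × 2.26) = 158 nm.

1582 Å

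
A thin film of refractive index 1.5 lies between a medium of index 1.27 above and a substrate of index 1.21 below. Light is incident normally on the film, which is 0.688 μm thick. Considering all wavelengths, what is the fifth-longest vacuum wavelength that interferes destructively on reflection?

413 nm

Top surface (1.27 → 1.5): reflection off a higher-index medium gives a half-wave phase shift.
At the lower boundary (n = 1.5 to n = 1.21) the reflected ray undergoes no phase shift.
The two reflections differ by half a wavelength.
With one net inversion, destructive interference in reflection requires 2 n t = m λ.
λ = 2 n t / m. The fifth-longest wavelength is m = 5: λ = 2 × 1.5 × 688 / 5.00 = 413 nm.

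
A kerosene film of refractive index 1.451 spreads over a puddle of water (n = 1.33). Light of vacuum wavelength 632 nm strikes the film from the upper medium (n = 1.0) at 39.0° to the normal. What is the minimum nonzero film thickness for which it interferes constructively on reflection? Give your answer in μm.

0.121 μm

Top surface (1.0 → 1.451): reflection off a higher-index medium gives a half-wave phase shift.
At the lower boundary (n = 1.451 to n = 1.33) the reflected ray undergoes no phase shift.
Net: one phase inversion between the two reflected rays.
For bright reflection here: 2 n t cos θ_r = (m + ½) λ.
Snell's law: 1.0 sin 39.0° = 1.451 sin θ_r → sin θ_r = 0.434, cos θ_r = 0.901.
Minimum at m = 0: t = λ / (4 n cos θ_r) = 632 / (4 × 1.451 × 0.901) = 121 nm.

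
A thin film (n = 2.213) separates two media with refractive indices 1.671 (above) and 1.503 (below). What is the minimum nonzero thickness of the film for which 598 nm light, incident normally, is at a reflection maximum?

Top surface (1.671 → 2.213): reflection off a higher-index medium gives a half-wave phase shift.
Ray reflecting at the bottom interface goes from n = 2.213 toward n = 1.503: no phase shift.
Net: one phase inversion between the two reflected rays.
For maximum reflection here: 2 n t = (m + ½) λ.
Minimum at m = 0: t = λ / (4 n) = 598 / (4 × 2.213) = 67.6 nm.

67.6 nm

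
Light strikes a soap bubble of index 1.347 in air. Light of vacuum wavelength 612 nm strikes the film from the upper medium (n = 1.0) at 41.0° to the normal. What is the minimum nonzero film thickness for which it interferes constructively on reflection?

130 nm

At the upper boundary (n = 1.0 to n = 1.347) the reflected ray undergoes a half-wave phase shift.
At the lower boundary (n = 1.347 to n = 1.0) the reflected ray undergoes no phase shift.
Exactly one π shift → a net half-wave offset.
With one net inversion, constructive interference in reflection requires 2 n t cos θ_r = (m + ½) λ.
Snell's law: 1.0 sin 41.0° = 1.347 sin θ_r → sin θ_r = 0.487, cos θ_r = 0.873.
Minimum at m = 0: t = λ / (4 n cos θ_r) = 612 / (4 × 1.347 × 0.873) = 130 nm.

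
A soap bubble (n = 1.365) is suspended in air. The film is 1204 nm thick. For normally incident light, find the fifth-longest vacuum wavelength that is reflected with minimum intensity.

657 nm

Ray reflecting at the top interface goes from n = 1.0 toward n = 1.365: a half-wave phase shift.
Ray reflecting at the bottom interface goes from n = 1.365 toward n = 1.0: no phase shift.
Net: one phase inversion between the two reflected rays.
For weak reflection here: 2 n t = m λ.
λ = 2 n t / m. The fifth-longest wavelength is m = 5: λ = 2 × 1.365 × 1204 / 5.00 = 657 nm.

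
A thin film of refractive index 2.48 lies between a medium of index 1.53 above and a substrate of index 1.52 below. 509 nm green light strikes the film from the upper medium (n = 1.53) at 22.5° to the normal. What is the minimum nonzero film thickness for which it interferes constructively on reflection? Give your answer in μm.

0.0528 μm

Top surface (1.53 → 2.48): reflection off a higher-index medium gives a half-wave phase shift.
At the lower boundary (n = 2.48 to n = 1.52) the reflected ray undergoes no phase shift.
Exactly one π shift → a net half-wave offset.
With one net inversion, constructive interference in reflection requires 2 n t cos θ_r = (m + ½) λ.
Snell's law: 1.53 sin 22.5° = 2.48 sin θ_r → sin θ_r = 0.236, cos θ_r = 0.972.
Minimum at m = 0: t = λ / (4 n cos θ_r) = 509 / (4 × 2.48 × 0.972) = 52.8 nm.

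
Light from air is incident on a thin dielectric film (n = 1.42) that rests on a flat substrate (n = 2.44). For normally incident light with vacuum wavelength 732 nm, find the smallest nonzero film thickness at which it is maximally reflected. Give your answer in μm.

0.258 μm

Top surface (1.0 → 1.42): reflection off a higher-index medium gives a half-wave phase shift.
At the lower boundary (n = 1.42 to n = 2.44) the reflected ray undergoes a half-wave phase shift.
The two reflections carry the same phase change, so no net offset.
With no net inversion, constructive interference in reflection requires 2 n t = m λ.
Minimum nonzero at m = 1: t = λ / (2 n) = 732 / (2 × 1.42) = 258 nm.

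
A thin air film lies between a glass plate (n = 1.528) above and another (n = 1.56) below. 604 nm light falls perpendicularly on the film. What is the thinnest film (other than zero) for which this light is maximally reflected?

Top surface (1.528 → 1.0): reflection off a lower-index medium gives no phase shift.
Bottom surface (1.0 → 1.56): reflection off a higher-index medium gives a half-wave phase shift.
Exactly one π shift → a net half-wave offset.
With one net inversion, constructive interference in reflection requires 2 n t = (m + ½) λ.
Minimum at m = 0: t = λ / (4 n) = 604 / (4 × 1.0) = 151 nm.

151 nm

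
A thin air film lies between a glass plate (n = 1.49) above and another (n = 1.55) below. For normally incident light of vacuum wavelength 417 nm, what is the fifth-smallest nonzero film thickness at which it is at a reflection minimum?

1043 nm

Top surface (1.49 → 1.0): reflection off a lower-index medium gives no phase shift.
Bottom surface (1.0 → 1.55): reflection off a higher-index medium gives a half-wave phase shift.
Exactly one π shift → a net half-wave offset.
With one net inversion, destructive interference in reflection requires 2 n t = m λ.
The fifth-smallest nonzero thickness corresponds to m = 5: t = m λ / (2 n) = 5.00 × 417 / (2 × 1.0) = 1043 nm.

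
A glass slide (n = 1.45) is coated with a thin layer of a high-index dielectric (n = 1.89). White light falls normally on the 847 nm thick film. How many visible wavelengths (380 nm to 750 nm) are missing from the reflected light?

Ray reflecting at the top interface goes from n = 1.0 toward n = 1.89: a half-wave phase shift.
Bottom surface (1.89 → 1.45): reflection off a lower-index medium gives no phase shift.
Exactly one π shift → a net half-wave offset.
For dark reflection here: 2 n t = m λ.
λ = 2 n t / m = 3202 / m nm.
m=4: 800 nm (IR); m=5: 640 nm (visible); m=6: 534 nm (visible); m=7: 457 nm (visible); m=8: 400 nm (visible); m=9: 356 nm (UV).

4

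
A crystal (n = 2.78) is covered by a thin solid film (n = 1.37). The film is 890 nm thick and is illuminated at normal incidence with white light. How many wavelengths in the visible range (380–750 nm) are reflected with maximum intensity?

At the upper boundary (n = 1.0 to n = 1.37) the reflected ray undergoes a half-wave phase shift.
Bottom surface (1.37 → 2.78): reflection off a higher-index medium gives a half-wave phase shift.
The two reflections carry the same phase change, so no net offset.
With no net inversion, constructive interference in reflection requires 2 n t = m λ.
λ = 2 n t / m = 2439 / m nm.
m=3: 813 nm (IR); m=4: 610 nm (visible); m=5: 488 nm (visible); m=6: 406 nm (visible); m=7: 348 nm (UV).

3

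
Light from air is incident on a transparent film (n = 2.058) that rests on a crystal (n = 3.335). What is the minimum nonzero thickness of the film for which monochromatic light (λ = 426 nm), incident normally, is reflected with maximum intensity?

Top surface (1.0 → 2.058): reflection off a higher-index medium gives a half-wave phase shift.
At the lower boundary (n = 2.058 to n = 3.335) the reflected ray undergoes a half-wave phase shift.
Net: no relative phase inversion (both shifts match).
For maximum reflection here: 2 n t = m λ.
Minimum nonzero at m = 1: t = λ / (2 n) = 426 / (2 × 2.058) = 103 nm.

103 nm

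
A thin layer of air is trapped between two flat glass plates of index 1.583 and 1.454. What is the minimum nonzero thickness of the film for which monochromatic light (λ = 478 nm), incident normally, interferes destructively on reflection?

At the upper boundary (n = 1.583 to n = 1.0) the reflected ray undergoes no phase shift.
At the lower boundary (n = 1.0 to n = 1.454) the reflected ray undergoes a half-wave phase shift.
The two reflections differ by half a wavelength.
With one net inversion, destructive interference in reflection requires 2 n t = m λ.
Minimum nonzero at m = 1: t = λ / (2 n) = 478 / (2 × 1.0) = 239 nm.

239 nm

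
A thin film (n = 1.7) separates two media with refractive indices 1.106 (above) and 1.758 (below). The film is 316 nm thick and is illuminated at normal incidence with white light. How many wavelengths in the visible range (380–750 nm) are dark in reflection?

2

Top surface (1.106 → 1.7): reflection off a higher-index medium gives a half-wave phase shift.
Ray reflecting at the bottom interface goes from n = 1.7 toward n = 1.758: a half-wave phase shift.
The two reflections carry the same phase change, so no net offset.
For dark reflection here: 2 n t = (m + ½) λ.
λ = 2 n t / (m + ½) = 1074 / (m + ½) nm.
m=0: 2149 nm (IR); m=1: 716 nm (visible); m=2: 430 nm (visible); m=3: 307 nm (UV).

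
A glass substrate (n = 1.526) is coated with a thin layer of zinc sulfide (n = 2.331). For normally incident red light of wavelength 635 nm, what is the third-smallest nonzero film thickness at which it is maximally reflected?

At the upper boundary (n = 1.0 to n = 2.331) the reflected ray undergoes a half-wave phase shift.
Ray reflecting at the bottom interface goes from n = 2.331 toward n = 1.526: no phase shift.
The two reflections differ by half a wavelength.
With one net inversion, constructive interference in reflection requires 2 n t = (m + ½) λ.
The third-smallest nonzero thickness corresponds to m = 2: t = (m + ½) λ / (2 n) = 2.50 × 635 / (2 × 2.331) = 341 nm.

341 nm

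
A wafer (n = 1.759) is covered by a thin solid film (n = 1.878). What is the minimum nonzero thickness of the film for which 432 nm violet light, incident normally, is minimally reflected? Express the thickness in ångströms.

1150 Å

Ray reflecting at the top interface goes from n = 1.0 toward n = 1.878: a half-wave phase shift.
Ray reflecting at the bottom interface goes from n = 1.878 toward n = 1.759: no phase shift.
Net: one phase inversion between the two reflected rays.
With one net inversion, destructive interference in reflection requires 2 n t = m λ.
Minimum nonzero at m = 1: t = λ / (2 n) = 432 / (2 × 1.878) = 115 nm.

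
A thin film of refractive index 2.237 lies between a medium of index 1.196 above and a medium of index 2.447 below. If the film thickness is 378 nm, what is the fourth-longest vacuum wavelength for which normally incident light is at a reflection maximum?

Top surface (1.196 → 2.237): reflection off a higher-index medium gives a half-wave phase shift.
At the lower boundary (n = 2.237 to n = 2.447) the reflected ray undergoes a half-wave phase shift.
The two reflections carry the same phase change, so no net offset.
So the condition for constructive reflection is 2 n t = m λ.
λ = 2 n t / m. The fourth-longest wavelength is m = 4: λ = 2 × 2.237 × 378 / 4.00 = 423 nm.

423 nm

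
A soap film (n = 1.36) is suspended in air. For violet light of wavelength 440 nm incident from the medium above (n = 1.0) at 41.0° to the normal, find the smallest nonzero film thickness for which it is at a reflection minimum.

Ray reflecting at the top interface goes from n = 1.0 toward n = 1.36: a half-wave phase shift.
At the lower boundary (n = 1.36 to n = 1.0) the reflected ray undergoes no phase shift.
Exactly one π shift → a net half-wave offset.
With one net inversion, destructive interference in reflection requires 2 n t cos θ_r = m λ.
Snell's law: 1.0 sin 41.0° = 1.36 sin θ_r → sin θ_r = 0.482, cos θ_r = 0.876.
Minimum nonzero at m = 1: t = λ / (2 n cos θ_r) = 440 / (2 × 1.36 × 0.876) = 185 nm.

185 nm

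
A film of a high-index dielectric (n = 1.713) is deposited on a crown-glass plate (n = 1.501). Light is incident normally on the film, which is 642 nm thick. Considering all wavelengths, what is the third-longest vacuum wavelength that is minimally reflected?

733 nm

Ray reflecting at the top interface goes from n = 1.0 toward n = 1.713: a half-wave phase shift.
Ray reflecting at the bottom interface goes from n = 1.713 toward n = 1.501: no phase shift.
Net: one phase inversion between the two reflected rays.
With one net inversion, destructive interference in reflection requires 2 n t = m λ.
λ = 2 n t / m. The third-longest wavelength is m = 3: λ = 2 × 1.713 × 642 / 3.00 = 733 nm.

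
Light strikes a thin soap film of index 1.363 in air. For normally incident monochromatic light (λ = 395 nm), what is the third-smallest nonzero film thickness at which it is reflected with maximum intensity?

Top surface (1.0 → 1.363): reflection off a higher-index medium gives a half-wave phase shift.
Bottom surface (1.363 → 1.0): reflection off a lower-index medium gives no phase shift.
The two reflections differ by half a wavelength.
So the condition for constructive reflection is 2 n t = (m + ½) λ.
The third-smallest nonzero thickness corresponds to m = 2: t = (m + ½) λ / (2 n) = 2.50 × 395 / (2 × 1.363) = 362 nm.

362 nm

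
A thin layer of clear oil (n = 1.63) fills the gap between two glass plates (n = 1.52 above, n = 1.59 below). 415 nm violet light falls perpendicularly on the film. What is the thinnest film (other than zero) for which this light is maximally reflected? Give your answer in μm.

0.0637 μm

At the upper boundary (n = 1.52 to n = 1.63) the reflected ray undergoes a half-wave phase shift.
Bottom surface (1.63 → 1.59): reflection off a lower-index medium gives no phase shift.
The two reflections differ by half a wavelength.
So the condition for constructive reflection is 2 n t = (m + ½) λ.
Minimum at m = 0: t = λ / (4 n) = 415 / (4 × 1.63) = 63.7 nm.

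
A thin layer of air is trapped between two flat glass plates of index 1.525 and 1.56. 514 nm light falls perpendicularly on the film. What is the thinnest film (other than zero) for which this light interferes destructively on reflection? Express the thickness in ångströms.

Ray reflecting at the top interface goes from n = 1.525 toward n = 1.0: no phase shift.
At the lower boundary (n = 1.0 to n = 1.56) the reflected ray undergoes a half-wave phase shift.
Exactly one π shift → a net half-wave offset.
For dark reflection here: 2 n t = m λ.
Minimum nonzero at m = 1: t = λ / (2 n) = 514 / (2 × 1.0) = 257 nm.

2570 Å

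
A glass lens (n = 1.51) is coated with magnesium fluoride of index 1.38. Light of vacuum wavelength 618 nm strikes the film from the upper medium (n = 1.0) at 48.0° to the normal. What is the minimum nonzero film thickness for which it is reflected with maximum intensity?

At the upper boundary (n = 1.0 to n = 1.38) the reflected ray undergoes a half-wave phase shift.
Ray reflecting at the bottom interface goes from n = 1.38 toward n = 1.51: a half-wave phase shift.
The two reflections carry the same phase change, so no net offset.
For maximum reflection here: 2 n t cos θ_r = m λ.
Snell's law: 1.0 sin 48.0° = 1.38 sin θ_r → sin θ_r = 0.539, cos θ_r = 0.843.
Minimum nonzero at m = 1: t = λ / (2 n cos θ_r) = 618 / (2 × 1.38 × 0.843) = 266 nm.

266 nm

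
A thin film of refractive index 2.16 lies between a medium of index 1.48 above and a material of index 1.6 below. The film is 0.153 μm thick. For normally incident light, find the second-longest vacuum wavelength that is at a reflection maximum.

441 nm

At the upper boundary (n = 1.48 to n = 2.16) the reflected ray undergoes a half-wave phase shift.
Bottom surface (2.16 → 1.6): reflection off a lower-index medium gives no phase shift.
The two reflections differ by half a wavelength.
With one net inversion, constructive interference in reflection requires 2 n t = (m + ½) λ.
λ = 2 n t / (m + ½). The second-longest wavelength is m = 1: λ = 2 × 2.16 × 153 / 1.50 = 441 nm.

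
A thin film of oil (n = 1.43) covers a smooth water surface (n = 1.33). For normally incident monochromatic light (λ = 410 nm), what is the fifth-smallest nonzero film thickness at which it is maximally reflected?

645 nm

At the upper boundary (n = 1.0 to n = 1.43) the reflected ray undergoes a half-wave phase shift.
Bottom surface (1.43 → 1.33): reflection off a lower-index medium gives no phase shift.
Net: one phase inversion between the two reflected rays.
So the condition for constructive reflection is 2 n t = (m + ½) λ.
The fifth-smallest nonzero thickness corresponds to m = 4: t = (m + ½) λ / (2 n) = 4.50 × 410 / (2 × 1.43) = 645 nm.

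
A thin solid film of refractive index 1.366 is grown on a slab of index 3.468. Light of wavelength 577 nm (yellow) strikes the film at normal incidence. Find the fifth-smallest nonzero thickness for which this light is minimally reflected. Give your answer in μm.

0.950 μm

At the upper boundary (n = 1.0 to n = 1.366) the reflected ray undergoes a half-wave phase shift.
Ray reflecting at the bottom interface goes from n = 1.366 toward n = 3.468: a half-wave phase shift.
The two reflections carry the same phase change, so no net offset.
For minimum reflection here: 2 n t = (m + ½) λ.
The fifth-smallest nonzero thickness corresponds to m = 4: t = (m + ½) λ / (2 n) = 4.50 × 577 / (2 × 1.366) = 950 nm.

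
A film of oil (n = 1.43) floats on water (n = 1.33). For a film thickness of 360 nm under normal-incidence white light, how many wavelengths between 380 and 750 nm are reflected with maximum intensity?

Ray reflecting at the top interface goes from n = 1.0 toward n = 1.43: a half-wave phase shift.
Bottom surface (1.43 → 1.33): reflection off a lower-index medium gives no phase shift.
Exactly one π shift → a net half-wave offset.
For strong reflection here: 2 n t = (m + ½) λ.
λ = 2 n t / (m + ½) = 1030 / (m + ½) nm.
m=0: 2059 nm (IR); m=1: 686 nm (visible); m=2: 412 nm (visible); m=3: 294 nm (UV).

2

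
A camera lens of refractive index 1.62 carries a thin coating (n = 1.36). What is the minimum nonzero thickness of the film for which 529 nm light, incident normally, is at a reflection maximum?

Ray reflecting at the top interface goes from n = 1.0 toward n = 1.36: a half-wave phase shift.
At the lower boundary (n = 1.36 to n = 1.62) the reflected ray undergoes a half-wave phase shift.
Net: no relative phase inversion (both shifts match).
With no net inversion, constructive interference in reflection requires 2 n t = m λ.
Minimum nonzero at m = 1: t = λ / (2 n) = 529 / (2 × 1.36) = 194 nm.

194 nm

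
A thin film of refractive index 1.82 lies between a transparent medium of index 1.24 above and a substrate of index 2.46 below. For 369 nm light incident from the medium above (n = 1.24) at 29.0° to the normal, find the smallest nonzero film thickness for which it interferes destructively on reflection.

Ray reflecting at the top interface goes from n = 1.24 toward n = 1.82: a half-wave phase shift.
At the lower boundary (n = 1.82 to n = 2.46) the reflected ray undergoes a half-wave phase shift.
The two reflections carry the same phase change, so no net offset.
For dark reflection here: 2 n t cos θ_r = (m + ½) λ.
Snell's law: 1.24 sin 29.0° = 1.82 sin θ_r → sin θ_r = 0.330, cos θ_r = 0.944.
Minimum at m = 0: t = λ / (4 n cos θ_r) = 369 / (4 × 1.82 × 0.944) = 53.7 nm.

53.7 nm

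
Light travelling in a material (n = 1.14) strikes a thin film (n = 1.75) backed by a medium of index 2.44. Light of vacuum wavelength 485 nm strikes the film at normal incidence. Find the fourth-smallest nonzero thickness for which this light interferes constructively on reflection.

554 nm

At the upper boundary (n = 1.14 to n = 1.75) the reflected ray undergoes a half-wave phase shift.
At the lower boundary (n = 1.75 to n = 2.44) the reflected ray undergoes a half-wave phase shift.
Net: no relative phase inversion (both shifts match).
With no net inversion, constructive interference in reflection requires 2 n t = m λ.
The fourth-smallest nonzero thickness corresponds to m = 4: t = m λ / (2 n) = 4.00 × 485 / (2 × 1.75) = 554 nm.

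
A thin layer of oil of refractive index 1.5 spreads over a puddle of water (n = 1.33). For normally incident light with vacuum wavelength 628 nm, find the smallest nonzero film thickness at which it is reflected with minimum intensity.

Top surface (1.0 → 1.5): reflection off a higher-index medium gives a half-wave phase shift.
At the lower boundary (n = 1.5 to n = 1.33) the reflected ray undergoes no phase shift.
Net: one phase inversion between the two reflected rays.
So the condition for destructive reflection is 2 n t = m λ.
Minimum nonzero at m = 1: t = λ / (2 n) = 628 / (2 × 1.5) = 209 nm.

209 nm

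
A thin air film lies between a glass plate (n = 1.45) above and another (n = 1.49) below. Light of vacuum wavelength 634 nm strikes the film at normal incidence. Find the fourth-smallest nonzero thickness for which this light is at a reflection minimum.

At the upper boundary (n = 1.45 to n = 1.0) the reflected ray undergoes no phase shift.
Ray reflecting at the bottom interface goes from n = 1.0 toward n = 1.49: a half-wave phase shift.
Exactly one π shift → a net half-wave offset.
For weak reflection here: 2 n t = m λ.
The fourth-smallest nonzero thickness corresponds to m = 4: t = m λ / (2 n) = 4.00 × 634 / (2 × 1.0) = 1268 nm.

1268 nm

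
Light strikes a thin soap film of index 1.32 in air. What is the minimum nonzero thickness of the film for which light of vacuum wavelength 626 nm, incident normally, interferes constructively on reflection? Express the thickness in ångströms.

1186 Å

Top surface (1.0 → 1.32): reflection off a higher-index medium gives a half-wave phase shift.
Ray reflecting at the bottom interface goes from n = 1.32 toward n = 1.0: no phase shift.
The two reflections differ by half a wavelength.
For bright reflection here: 2 n t = (m + ½) λ.
Minimum at m = 0: t = λ / (4 n) = 626 / (4 × 1.32) = 119 nm.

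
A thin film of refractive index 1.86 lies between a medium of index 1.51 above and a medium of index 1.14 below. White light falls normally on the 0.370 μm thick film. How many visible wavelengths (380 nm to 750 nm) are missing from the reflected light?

Ray reflecting at the top interface goes from n = 1.51 toward n = 1.86: a half-wave phase shift.
Ray reflecting at the bottom interface goes from n = 1.86 toward n = 1.14: no phase shift.
The two reflections differ by half a wavelength.
For weak reflection here: 2 n t = m λ.
λ = 2 n t / m = 1376 / m nm.
m=1: 1376 nm (IR); m=2: 688 nm (visible); m=3: 459 nm (visible); m=4: 344 nm (UV).

2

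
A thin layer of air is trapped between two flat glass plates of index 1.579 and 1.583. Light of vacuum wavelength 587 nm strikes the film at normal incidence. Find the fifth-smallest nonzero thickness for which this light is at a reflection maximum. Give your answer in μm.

Top surface (1.579 → 1.0): reflection off a lower-index medium gives no phase shift.
Bottom surface (1.0 → 1.583): reflection off a higher-index medium gives a half-wave phase shift.
The two reflections differ by half a wavelength.
So the condition for constructive reflection is 2 n t = (m + ½) λ.
The fifth-smallest nonzero thickness corresponds to m = 4: t = (m + ½) λ / (2 n) = 4.50 × 587 / (2 × 1.0) = 1321 nm.

1.32 μm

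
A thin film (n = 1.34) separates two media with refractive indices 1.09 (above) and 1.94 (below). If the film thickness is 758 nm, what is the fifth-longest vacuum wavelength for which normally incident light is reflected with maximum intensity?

406 nm

At the upper boundary (n = 1.09 to n = 1.34) the reflected ray undergoes a half-wave phase shift.
Bottom surface (1.34 → 1.94): reflection off a higher-index medium gives a half-wave phase shift.
Zero or two π shifts → no net half-wave offset.
With no net inversion, constructive interference in reflection requires 2 n t = m λ.
λ = 2 n t / m. The fifth-longest wavelength is m = 5: λ = 2 × 1.34 × 758 / 5.00 = 406 nm.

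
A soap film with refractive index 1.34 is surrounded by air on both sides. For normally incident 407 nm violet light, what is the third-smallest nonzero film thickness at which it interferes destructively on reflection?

At the upper boundary (n = 1.0 to n = 1.34) the reflected ray undergoes a half-wave phase shift.
Ray reflecting at the bottom interface goes from n = 1.34 toward n = 1.0: no phase shift.
Exactly one π shift → a net half-wave offset.
So the condition for destructive reflection is 2 n t = m λ.
The third-smallest nonzero thickness corresponds to m = 3: t = m λ / (2 n) = 3.00 × 407 / (2 × 1.34) = 456 nm.

456 nm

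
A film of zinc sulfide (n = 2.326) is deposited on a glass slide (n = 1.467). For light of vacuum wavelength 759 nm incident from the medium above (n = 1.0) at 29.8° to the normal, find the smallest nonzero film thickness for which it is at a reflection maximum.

83.5 nm

Ray reflecting at the top interface goes from n = 1.0 toward n = 2.326: a half-wave phase shift.
Ray reflecting at the bottom interface goes from n = 2.326 toward n = 1.467: no phase shift.
The two reflections differ by half a wavelength.
For maximum reflection here: 2 n t cos θ_r = (m + ½) λ.
Snell's law: 1.0 sin 29.8° = 2.326 sin θ_r → sin θ_r = 0.214, cos θ_r = 0.977.
Minimum at m = 0: t = λ / (4 n cos θ_r) = 759 / (4 × 2.326 × 0.977) = 83.5 nm.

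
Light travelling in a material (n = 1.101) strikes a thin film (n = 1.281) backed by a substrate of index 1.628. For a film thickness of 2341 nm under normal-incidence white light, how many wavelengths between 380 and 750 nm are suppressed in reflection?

Ray reflecting at the top interface goes from n = 1.101 toward n = 1.281: a half-wave phase shift.
Ray reflecting at the bottom interface goes from n = 1.281 toward n = 1.628: a half-wave phase shift.
The two reflections carry the same phase change, so no net offset.
For minimum reflection here: 2 n t = (m + ½) λ.
λ = 2 n t / (m + ½) = 5998 / (m + ½) nm.
m=7: 800 nm (IR); m=8: 706 nm (visible); m=9: 631 nm (visible); m=10: 571 nm (visible); m=11: 522 nm (visible); m=12: 480 nm (visible); m=13: 444 nm (visible); m=14: 414 nm (visible); m=15: 387 nm (visible); m=16: 363 nm (UV).

8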